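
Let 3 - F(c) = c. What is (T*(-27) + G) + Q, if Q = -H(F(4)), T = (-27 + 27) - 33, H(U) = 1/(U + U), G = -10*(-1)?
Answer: 1803/2 ≈ 901.50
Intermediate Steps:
F(c) = 3 - c
G = 10
H(U) = 1/(2*U)
T = -33 (T = 0 - 33 = -33)
Q = ½ (Q = -1/(2*(3 - 1*4)) = -1/(2*(3 - 4)) = -1/(2*(-1)) = -(-1)/2 = -1*(-½) = ½ ≈ 0.50000)
(T*(-27) + G) + Q = (-33*(-27) + 10) + ½ = (891 + 10) + ½ = 901 + ½ = 1803/2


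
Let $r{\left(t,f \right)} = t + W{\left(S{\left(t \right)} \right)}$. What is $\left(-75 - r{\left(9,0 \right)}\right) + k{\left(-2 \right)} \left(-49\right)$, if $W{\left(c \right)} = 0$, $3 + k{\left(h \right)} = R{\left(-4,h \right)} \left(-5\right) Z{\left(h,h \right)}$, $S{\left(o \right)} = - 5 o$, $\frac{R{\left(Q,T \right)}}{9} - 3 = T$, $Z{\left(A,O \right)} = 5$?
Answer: $11088$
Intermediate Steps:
$R{\left(Q,T \right)} = 27 + 9 T$
$k{\left(h \right)} = -678 - 225 h$ ($k{\left(h \right)} = -3 + \left(27 + 9 h\right) \left(-5\right) 5 = -3 + \left(-135 - 45 h\right) 5 = -3 - \left(675 + 225 h\right) = -678 - 225 h$)
$r{\left(t,f \right)} = t$ ($r{\left(t,f \right)} = t + 0 = t$)
$\left(-75 - r{\left(9,0 \right)}\right) + k{\left(-2 \right)} \left(-49\right) = \left(-75 - 9\right) + \left(-678 - -450\right) \left(-49\right) = \left(-75 - 9\right) + \left(-678 + 450\right) \left(-49\right) = -84 - -11172 = -84 + 11172 = 11088$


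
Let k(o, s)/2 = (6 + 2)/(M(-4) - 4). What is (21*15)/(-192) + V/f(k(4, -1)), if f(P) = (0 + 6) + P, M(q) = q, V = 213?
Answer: 3303/64 ≈ 51.609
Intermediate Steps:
k(o, s) = -2 (k(o, s) = 2*((6 + 2)/(-4 - 4)) = 2*(8/(-8)) = 2*(8*(-⅛)) = 2*(-1) = -2)
f(P) = 6 + P
(21*15)/(-192) + V/f(k(4, -1)) = (21*15)/(-192) + 213/(6 - 2) = 315*(-1/192) + 213/4 = -105/64 + 213*(¼) = -105/64 + 213/4 = 3303/64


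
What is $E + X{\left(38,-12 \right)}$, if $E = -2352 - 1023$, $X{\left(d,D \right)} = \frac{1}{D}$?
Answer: $- \frac{40501}{12} \approx -3375.1$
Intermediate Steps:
$E = -3375$
$E + X{\left(38,-12 \right)} = -3375 + \frac{1}{-12} = -3375 - \frac{1}{12} = - \frac{40501}{12}$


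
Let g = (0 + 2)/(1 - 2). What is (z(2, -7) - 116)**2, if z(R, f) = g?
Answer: 13924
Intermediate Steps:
g = -2 (g = 2/(-1) = 2*(-1) = -2)
z(R, f) = -2
(z(2, -7) - 116)**2 = (-2 - 116)**2 = (-118)**2 = 13924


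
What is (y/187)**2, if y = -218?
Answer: 47524/34969 ≈ 1.3590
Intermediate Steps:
(y/187)**2 = (-218/187)**2 = 47524/34969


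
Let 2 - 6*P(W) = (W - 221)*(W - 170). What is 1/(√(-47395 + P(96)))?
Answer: -I*√440427/146809 ≈ -0.0045205*I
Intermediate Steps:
P(W) = ⅓ - (-221 + W)*(-170 + W)/6 (P(W) = ⅓ - (W - 221)*(W - 170)/6 = ⅓ - (-221 + W)*(-170 + W)/6)
1/(√(-47395 + P(96))) = 1/(√(-47395 + (-18784/3 - ⅙*96² + (391/6)*96))) = 1/(√(-47395 + (-18784/3 - ⅙*9216 + 6256))) = 1/(√(-47395 + (-18784/3 - 1536 + 6256))) = 1/(√(-47395 - 4624/3)) = 1/(√(-146809/3)) = 1/(I*√440427/3) = -I*√440427/146809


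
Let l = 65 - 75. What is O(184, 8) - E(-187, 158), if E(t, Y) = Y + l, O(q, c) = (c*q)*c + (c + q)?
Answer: 11820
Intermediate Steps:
l = -10
O(q, c) = c + q + q*c² (O(q, c) = q*c² + (c + q) = c + q + q*c²)
E(t, Y) = -10 + Y (E(t, Y) = Y - 10 = -10 + Y)
O(184, 8) - E(-187, 158) = (8 + 184 + 184*8²) - (-10 + 158) = (8 + 184 + 184*64) - 1*148 = (8 + 184 + 11776) - 148 = 11968 - 148 = 11820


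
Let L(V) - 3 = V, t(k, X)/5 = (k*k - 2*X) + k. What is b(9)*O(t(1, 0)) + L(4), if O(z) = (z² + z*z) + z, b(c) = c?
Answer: 1897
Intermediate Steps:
t(k, X) = -10*X + 5*k + 5*k² (t(k, X) = 5*((k*k - 2*X) + k) = 5*((k² - 2*X) + k) = 5*(k + k² - 2*X) = -10*X + 5*k + 5*k²)
L(V) = 3 + V
O(z) = z + 2*z² (O(z) = (z² + z²) + z = 2*z² + z = z + 2*z²)
b(9)*O(t(1, 0)) + L(4) = 9*((-10*0 + 5*1 + 5*1²)*(1 + 2*(-10*0 + 5*1 + 5*1²))) + (3 + 4) = 9*((0 + 5 + 5*1)*(1 + 2*(0 + 5 + 5*1))) + 7 = 9*((0 + 5 + 5)*(1 + 2*(0 + 5 + 5))) + 7 = 9*(10*(1 + 2*10)) + 7 = 9*(10*(1 + 20)) + 7 = 9*(10*21) + 7 = 9*210 + 7 = 1890 + 7 = 1897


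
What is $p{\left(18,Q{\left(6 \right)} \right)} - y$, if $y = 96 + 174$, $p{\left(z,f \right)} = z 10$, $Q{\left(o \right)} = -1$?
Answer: $-90$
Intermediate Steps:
$p{\left(z,f \right)} = 10 z$
$y = 270$
$p{\left(18,Q{\left(6 \right)} \right)} - y = 10 \cdot 18 - 270 = 180 - 270 = -90$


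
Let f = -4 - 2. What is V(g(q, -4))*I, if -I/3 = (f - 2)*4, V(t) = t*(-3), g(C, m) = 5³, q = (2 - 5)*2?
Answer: -36000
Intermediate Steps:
q = -6 (q = -3*2 = -6)
f = -6
g(C, m) = 125
V(t) = -3*t
I = 96 (I = -3*(-6 - 2)*4 = -(-24)*4 = -3*(-32) = 96)
V(g(q, -4))*I = -3*125*96 = -375*96 = -36000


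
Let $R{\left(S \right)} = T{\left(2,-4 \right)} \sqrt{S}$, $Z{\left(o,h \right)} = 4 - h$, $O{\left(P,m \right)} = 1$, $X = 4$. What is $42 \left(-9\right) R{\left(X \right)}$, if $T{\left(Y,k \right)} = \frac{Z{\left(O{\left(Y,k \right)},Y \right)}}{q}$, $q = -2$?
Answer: $756$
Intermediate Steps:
$T{\left(Y,k \right)} = -2 + \frac{Y}{2}$ ($T{\left(Y,k \right)} = \frac{4 - Y}{-2} = \left(4 - Y\right) \left(- \frac{1}{2}\right) = -2 + \frac{Y}{2}$)
$R{\left(S \right)} = - \sqrt{S}$ ($R{\left(S \right)} = \left(-2 + \frac{1}{2} \cdot 2\right) \sqrt{S} = \left(-2 + 1\right) \sqrt{S} = - \sqrt{S}$)
$42 \left(-9\right) R{\left(X \right)} = 42 \left(-9\right) \left(- \sqrt{4}\right) = - 378 \left(\left(-1\right) 2\right) = \left(-378\right) \left(-2\right) = 756$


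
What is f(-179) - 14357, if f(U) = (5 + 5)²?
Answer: -14257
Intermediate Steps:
f(U) = 100 (f(U) = 10² = 100)
f(-179) - 14357 = 100 - 14357 = -14257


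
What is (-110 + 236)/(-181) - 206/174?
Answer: -29605/15747 ≈ -1.8800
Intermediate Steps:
(-110 + 236)/(-181) - 206/174 = 126*(-1/181) - 206*1/174 = -126/181 - 103/87 = -29605/15747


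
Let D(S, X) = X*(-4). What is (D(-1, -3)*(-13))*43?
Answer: -6708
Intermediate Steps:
D(S, X) = -4*X
(D(-1, -3)*(-13))*43 = (-4*(-3)*(-13))*43 = (12*(-13))*43 = -156*43 = -6708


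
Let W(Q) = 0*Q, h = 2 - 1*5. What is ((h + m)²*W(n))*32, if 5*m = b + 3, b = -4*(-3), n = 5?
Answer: 0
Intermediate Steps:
b = 12
h = -3 (h = 2 - 5 = -3)
W(Q) = 0
m = 3 (m = (12 + 3)/5 = (⅕)*15 = 3)
((h + m)²*W(n))*32 = ((-3 + 3)²*0)*32 = (0²*0)*32 = (0*0)*32 = 0*32 = 0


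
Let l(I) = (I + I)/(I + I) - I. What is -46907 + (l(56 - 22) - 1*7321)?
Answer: -54261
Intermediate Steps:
l(I) = 1 - I (l(I) = (2*I)/((2*I)) - I = (2*I)*(1/(2*I)) - I = 1 - I)
-46907 + (l(56 - 22) - 1*7321) = -46907 + ((1 - (56 - 22)) - 1*7321) = -46907 + ((1 - 1*34) - 7321) = -46907 + ((1 - 34) - 7321) = -46907 + (-33 - 7321) = -46907 - 7354 = -54261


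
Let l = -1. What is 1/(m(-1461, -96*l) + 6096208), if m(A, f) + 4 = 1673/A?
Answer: 1461/8906552371 ≈ 1.6404e-7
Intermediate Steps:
m(A, f) = -4 + 1673/A
1/(m(-1461, -96*l) + 6096208) = 1/((-4 + 1673/(-1461)) + 6096208) = 1/((-4 + 1673*(-1/1461)) + 6096208) = 1/((-4 - 1673/1461) + 6096208) = 1/(-7517/1461 + 6096208) = 1/(8906552371/1461) = 1461/8906552371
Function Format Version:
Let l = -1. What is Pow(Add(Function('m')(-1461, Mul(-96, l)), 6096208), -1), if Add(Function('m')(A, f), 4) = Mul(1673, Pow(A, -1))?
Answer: Rational(1461, 8906552371) ≈ 1.6404e-7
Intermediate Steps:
Function('m')(A, f) = Add(-4, Mul(1673, Pow(A, -1)))
Pow(Add(Function('m')(-1461, Mul(-96, l)), 6096208), -1) = Pow(Add(Add(-4, Mul(1673, Pow(-1461, -1))), 6096208), -1) = Pow(Add(Add(-4, Mul(1673, Rational(-1, 1461))), 6096208), -1) = Pow(Add(Add(-4, Rational(-1673, 1461)), 6096208), -1) = Pow(Add(Rational(-7517, 1461), 6096208), -1) = Pow(Rational(8906552371, 1461), -1) = Rational(1461, 8906552371)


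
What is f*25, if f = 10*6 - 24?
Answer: 900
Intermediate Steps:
f = 36 (f = 60 - 24 = 36)
f*25 = 36*25 = 900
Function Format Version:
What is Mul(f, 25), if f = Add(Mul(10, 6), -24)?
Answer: 900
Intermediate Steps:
f = 36 (f = Add(60, -24) = 36)
Mul(f, 25) = Mul(36, 25) = 900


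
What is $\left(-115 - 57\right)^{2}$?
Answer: $29584$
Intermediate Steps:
$\left(-115 - 57\right)^{2} = \left(-172\right)^{2} = 29584$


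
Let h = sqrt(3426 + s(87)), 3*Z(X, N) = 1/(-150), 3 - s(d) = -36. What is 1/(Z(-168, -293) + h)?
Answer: 450/701662499 + 607500*sqrt(385)/701662499 ≈ 0.016989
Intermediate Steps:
s(d) = 39 (s(d) = 3 - 1*(-36) = 3 + 36 = 39)
Z(X, N) = -1/450 (Z(X, N) = (1/3)/(-150) = (1/3)*(-1/150) = -1/450)
h = 3*sqrt(385) (h = sqrt(3426 + 39) = sqrt(3465) = 3*sqrt(385) ≈ 58.864)
1/(Z(-168, -293) + h) = 1/(-1/450 + 3*sqrt(385))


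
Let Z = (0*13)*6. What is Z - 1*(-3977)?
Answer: 3977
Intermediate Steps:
Z = 0 (Z = 0*6 = 0)
Z - 1*(-3977) = 0 - 1*(-3977) = 0 + 3977 = 3977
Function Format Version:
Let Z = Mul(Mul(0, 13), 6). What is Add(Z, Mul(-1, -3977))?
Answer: 3977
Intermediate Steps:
Z = 0 (Z = Mul(0, 6) = 0)
Add(Z, Mul(-1, -3977)) = Add(0, Mul(-1, -3977)) = Add(0, 3977) = 3977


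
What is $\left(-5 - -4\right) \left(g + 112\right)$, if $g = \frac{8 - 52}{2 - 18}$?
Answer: $- \frac{459}{4} \approx -114.75$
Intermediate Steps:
$g = \frac{11}{4}$ ($g = - \frac{44}{-16} = \left(-44\right) \left(- \frac{1}{16}\right) = \frac{11}{4} \approx 2.75$)
$\left(-5 - -4\right) \left(g + 112\right) = \left(-5 - -4\right) \left(\frac{11}{4} + 112\right) = \left(-5 + 4\right) \frac{459}{4} = \left(-1\right) \frac{459}{4} = - \frac{459}{4}$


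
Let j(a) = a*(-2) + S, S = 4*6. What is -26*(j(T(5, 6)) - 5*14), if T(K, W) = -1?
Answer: 1144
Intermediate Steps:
S = 24
j(a) = 24 - 2*a (j(a) = a*(-2) + 24 = -2*a + 24 = 24 - 2*a)
-26*(j(T(5, 6)) - 5*14) = -26*((24 - 2*(-1)) - 5*14) = -26*((24 + 2) - 70) = -26*(26 - 70) = -26*(-44) = 1144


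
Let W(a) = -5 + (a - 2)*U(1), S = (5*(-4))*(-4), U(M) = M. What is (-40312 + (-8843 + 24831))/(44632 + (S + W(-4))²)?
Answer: -24324/49393 ≈ -0.49246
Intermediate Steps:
S = 80 (S = -20*(-4) = 80)
W(a) = -7 + a (W(a) = -5 + (a - 2)*1 = -5 + (-2 + a)*1 = -5 + (-2 + a) = -7 + a)
(-40312 + (-8843 + 24831))/(44632 + (S + W(-4))²) = (-40312 + (-8843 + 24831))/(44632 + (80 + (-7 - 4))²) = (-40312 + 15988)/(44632 + (80 - 11)²) = -24324/(44632 + 69²) = -24324/(44632 + 4761) = -24324/49393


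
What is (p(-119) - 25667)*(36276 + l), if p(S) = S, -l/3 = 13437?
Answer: 104046510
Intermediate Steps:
l = -40311 (l = -3*13437 = -40311)
(p(-119) - 25667)*(36276 + l) = (-119 - 25667)*(36276 - 40311) = -25786*(-4035) = 104046510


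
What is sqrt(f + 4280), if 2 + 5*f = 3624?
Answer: sqrt(125110)/5 ≈ 70.742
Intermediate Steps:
f = 3622/5 (f = -2/5 + (1/5)*3624 = -2/5 + 3624/5 = 3622/5 ≈ 724.40)
sqrt(f + 4280) = sqrt(3622/5 + 4280) = sqrt(25022/5) = sqrt(125110)/5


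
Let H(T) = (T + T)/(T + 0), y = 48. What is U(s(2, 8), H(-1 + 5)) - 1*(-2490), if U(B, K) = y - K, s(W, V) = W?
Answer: 2536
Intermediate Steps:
H(T) = 2 (H(T) = (2*T)/T = 2)
U(B, K) = 48 - K
U(s(2, 8), H(-1 + 5)) - 1*(-2490) = (48 - 1*2) - 1*(-2490) = (48 - 2) + 2490 = 46 + 2490 = 2536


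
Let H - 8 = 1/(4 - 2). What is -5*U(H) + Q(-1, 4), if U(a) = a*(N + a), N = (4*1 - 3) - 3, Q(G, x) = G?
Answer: -1109/4 ≈ -277.25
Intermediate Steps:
N = -2 (N = (4 - 3) - 3 = 1 - 3 = -2)
H = 17/2 (H = 8 + 1/(4 - 2) = 8 + 1/2 = 8 + ½ = 17/2 ≈ 8.5000)
U(a) = a*(-2 + a)
-5*U(H) + Q(-1, 4) = -85*(-2 + 17/2)/2 - 1 = -85*13/(2*2) - 1 = -5*221/4 - 1 = -1105/4 - 1 = -1109/4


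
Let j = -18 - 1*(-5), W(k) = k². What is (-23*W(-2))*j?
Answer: 1196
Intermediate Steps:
j = -13 (j = -18 + 5 = -13)
(-23*W(-2))*j = -23*(-2)²*(-13) = -23*4*(-13) = -92*(-13) = 1196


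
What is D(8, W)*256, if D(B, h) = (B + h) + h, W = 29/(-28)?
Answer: 10624/7 ≈ 1517.7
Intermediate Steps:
W = -29/28 (W = 29*(-1/28) = -29/28 ≈ -1.0357)
D(B, h) = B + 2*h
D(8, W)*256 = (8 + 2*(-29/28))*256 = (8 - 29/14)*256 = (83/14)*256 = 10624/7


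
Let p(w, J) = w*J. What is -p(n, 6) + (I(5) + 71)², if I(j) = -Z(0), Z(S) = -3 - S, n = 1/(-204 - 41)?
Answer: 1341626/245 ≈ 5476.0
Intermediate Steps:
n = -1/245 (n = 1/(-245) = -1/245 ≈ -0.0040816)
p(w, J) = J*w
I(j) = 3 (I(j) = -(-3 - 1*0) = -(-3 + 0) = -1*(-3) = 3)
-p(n, 6) + (I(5) + 71)² = -6*(-1)/245 + (3 + 71)² = -1*(-6/245) + 74² = 6/245 + 5476 = 1341626/245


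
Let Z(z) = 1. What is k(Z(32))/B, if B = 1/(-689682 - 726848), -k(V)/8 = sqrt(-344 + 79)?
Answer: 11332240*I*sqrt(265) ≈ 1.8448e+8*I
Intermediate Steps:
k(V) = -8*I*sqrt(265) (k(V) = -8*sqrt(-344 + 79) = -8*I*sqrt(265))
B = -1/1416530 (B = 1/(-1416530) = -1/1416530 ≈ -7.0595e-7)
k(Z(32))/B = (-8*I*sqrt(265))/(-1/1416530) = -8*I*sqrt(265)*(-1416530) = 11332240*I*sqrt(265)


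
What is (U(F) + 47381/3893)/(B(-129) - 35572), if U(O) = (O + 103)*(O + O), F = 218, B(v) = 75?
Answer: -544896089/138189821 ≈ -3.9431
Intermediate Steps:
U(O) = 2*O*(103 + O) (U(O) = (103 + O)*(2*O) = 2*O*(103 + O))
(U(F) + 47381/3893)/(B(-129) - 35572) = (2*218*(103 + 218) + 47381/3893)/(75 - 35572) = (2*218*321 + 47381*(1/3893))/(-35497) = (139956 + 47381/3893)*(-1/35497) = (544896089/3893)*(-1/35497) = -544896089/138189821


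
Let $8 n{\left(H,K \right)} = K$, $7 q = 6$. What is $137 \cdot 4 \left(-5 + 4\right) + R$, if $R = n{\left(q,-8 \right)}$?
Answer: $-549$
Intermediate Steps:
$q = \frac{6}{7}$ ($q = \frac{1}{7} \cdot 6 = \frac{6}{7} \approx 0.85714$)
$n{\left(H,K \right)} = \frac{K}{8}$
$R = -1$ ($R = \frac{1}{8} \left(-8\right) = -1$)
$137 \cdot 4 \left(-5 + 4\right) + R = 137 \cdot 4 \left(-5 + 4\right) - 1 = 137 \cdot 4 \left(-1\right) - 1 = 137 \left(-4\right) - 1 = -548 - 1 = -549$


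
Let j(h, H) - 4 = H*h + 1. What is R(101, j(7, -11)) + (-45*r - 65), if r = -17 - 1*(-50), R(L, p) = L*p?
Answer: -8822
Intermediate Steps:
j(h, H) = 5 + H*h (j(h, H) = 4 + (H*h + 1) = 4 + (1 + H*h) = 5 + H*h)
r = 33 (r = -17 + 50 = 33)
R(101, j(7, -11)) + (-45*r - 65) = 101*(5 - 11*7) + (-45*33 - 65) = 101*(5 - 77) + (-1485 - 65) = 101*(-72) - 1550 = -7272 - 1550 = -8822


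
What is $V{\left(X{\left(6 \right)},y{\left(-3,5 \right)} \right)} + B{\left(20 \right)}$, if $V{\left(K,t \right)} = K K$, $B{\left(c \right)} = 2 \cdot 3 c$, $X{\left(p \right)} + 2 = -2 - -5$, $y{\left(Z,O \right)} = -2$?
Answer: $121$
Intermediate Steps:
$X{\left(p \right)} = 1$ ($X{\left(p \right)} = -2 - -3 = -2 + \left(-2 + 5\right) = -2 + 3 = 1$)
$B{\left(c \right)} = 6 c$
$V{\left(K,t \right)} = K^{2}$
$V{\left(X{\left(6 \right)},y{\left(-3,5 \right)} \right)} + B{\left(20 \right)} = 1^{2} + 6 \cdot 20 = 1 + 120 = 121$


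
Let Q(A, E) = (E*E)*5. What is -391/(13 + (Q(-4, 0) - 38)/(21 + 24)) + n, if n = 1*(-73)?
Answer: -57526/547 ≈ -105.17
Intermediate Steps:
n = -73
Q(A, E) = 5*E**2 (Q(A, E) = E**2*5 = 5*E**2)
-391/(13 + (Q(-4, 0) - 38)/(21 + 24)) + n = -391/(13 + (5*0**2 - 38)/(21 + 24)) - 73 = -391/(13 + (5*0 - 38)/45) - 73 = -391/(13 + (0 - 38)*(1/45)) - 73 = -391/(13 - 38*1/45) - 73 = -391/(13 - 38/45) - 73 = -391/547/45 - 73 = -391*45/547 - 73 = -17595/547 - 73 = -57526/547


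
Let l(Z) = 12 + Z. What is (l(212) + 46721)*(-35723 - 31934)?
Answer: -3176157865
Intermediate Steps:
(l(212) + 46721)*(-35723 - 31934) = ((12 + 212) + 46721)*(-35723 - 31934) = (224 + 46721)*(-67657) = 46945*(-67657) = -3176157865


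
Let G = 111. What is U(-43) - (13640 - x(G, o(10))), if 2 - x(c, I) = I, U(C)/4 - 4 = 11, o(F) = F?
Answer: -13588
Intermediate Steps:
U(C) = 60 (U(C) = 16 + 4*11 = 16 + 44 = 60)
x(c, I) = 2 - I
U(-43) - (13640 - x(G, o(10))) = 60 - (13640 - (2 - 1*10)) = 60 - (13640 - (2 - 10)) = 60 - (13640 - 1*(-8)) = 60 - (13640 + 8) = 60 - 1*13648 = 60 - 13648 = -13588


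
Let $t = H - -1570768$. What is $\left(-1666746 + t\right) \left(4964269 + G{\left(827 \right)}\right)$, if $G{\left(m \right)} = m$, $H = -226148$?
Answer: $-1599386514096$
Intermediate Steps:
$t = 1344620$ ($t = -226148 - -1570768 = -226148 + 1570768 = 1344620$)
$\left(-1666746 + t\right) \left(4964269 + G{\left(827 \right)}\right) = \left(-1666746 + 1344620\right) \left(4964269 + 827\right) = \left(-322126\right) 4965096 = -1599386514096$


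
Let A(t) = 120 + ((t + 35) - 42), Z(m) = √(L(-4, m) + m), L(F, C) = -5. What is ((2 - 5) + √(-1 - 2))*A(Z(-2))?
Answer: -(3 - I*√3)*(113 + I*√7) ≈ -343.58 + 187.78*I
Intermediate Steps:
Z(m) = √(-5 + m)
A(t) = 113 + t (A(t) = 120 + ((35 + t) - 42) = 120 + (-7 + t) = 113 + t)
((2 - 5) + √(-1 - 2))*A(Z(-2)) = ((2 - 5) + √(-1 - 2))*(113 + √(-5 - 2)) = (-3 + √(-3))*(113 + √(-7)) = (-3 + I*√3)*(113 + I*√7)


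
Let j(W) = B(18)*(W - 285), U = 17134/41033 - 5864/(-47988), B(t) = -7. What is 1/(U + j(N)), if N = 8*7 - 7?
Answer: 492272901/813500543428 ≈ 0.00060513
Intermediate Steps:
N = 49 (N = 56 - 7 = 49)
U = 265710976/492272901 (U = 17134*(1/41033) - 5864*(-1/47988) = 17134/41033 + 1466/11997 = 265710976/492272901 ≈ 0.53976)
j(W) = 1995 - 7*W (j(W) = -7*(W - 285) = -7*(-285 + W) = 1995 - 7*W)
1/(U + j(N)) = 1/(265710976/492272901 + (1995 - 7*49)) = 1/(265710976/492272901 + (1995 - 343)) = 1/(265710976/492272901 + 1652) = 1/(813500543428/492272901) = 492272901/813500543428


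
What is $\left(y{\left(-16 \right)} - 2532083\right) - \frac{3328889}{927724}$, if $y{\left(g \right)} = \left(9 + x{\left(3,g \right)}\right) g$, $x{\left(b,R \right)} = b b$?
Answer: $- \frac{138196746029}{54572} \approx -2.5324 \cdot 10^{6}$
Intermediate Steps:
$x{\left(b,R \right)} = b^{2}$
$y{\left(g \right)} = 18 g$ ($y{\left(g \right)} = \left(9 + 3^{2}\right) g = \left(9 + 9\right) g = 18 g$)
$\left(y{\left(-16 \right)} - 2532083\right) - \frac{3328889}{927724} = \left(18 \left(-16\right) - 2532083\right) - \frac{3328889}{927724} = \left(-288 - 2532083\right) - \frac{195817}{54572} = -2532371 - \frac{195817}{54572} = - \frac{138196746029}{54572}$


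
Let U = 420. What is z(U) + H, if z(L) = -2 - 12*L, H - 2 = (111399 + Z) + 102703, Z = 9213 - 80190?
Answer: 138085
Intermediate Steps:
Z = -70977
H = 143127 (H = 2 + ((111399 - 70977) + 102703) = 2 + (40422 + 102703) = 2 + 143125 = 143127)
z(U) + H = (-2 - 12*420) + 143127 = (-2 - 5040) + 143127 = -5042 + 143127 = 138085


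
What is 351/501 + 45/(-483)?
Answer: 16332/26887 ≈ 0.60743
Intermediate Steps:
351/501 + 45/(-483) = 351*(1/501) + 45*(-1/483) = 117/167 - 15/161 = 16332/26887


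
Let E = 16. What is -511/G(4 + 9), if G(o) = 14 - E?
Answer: 511/2 ≈ 255.50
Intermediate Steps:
G(o) = -2 (G(o) = 14 - 1*16 = 14 - 16 = -2)
-511/G(4 + 9) = -511/(-2) = -511*(-1/2) = 511/2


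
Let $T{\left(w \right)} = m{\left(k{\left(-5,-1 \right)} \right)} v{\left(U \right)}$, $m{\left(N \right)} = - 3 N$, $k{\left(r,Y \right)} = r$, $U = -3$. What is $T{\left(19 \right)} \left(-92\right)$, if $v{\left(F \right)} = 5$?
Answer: $-6900$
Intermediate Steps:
$T{\left(w \right)} = 75$ ($T{\left(w \right)} = \left(-3\right) \left(-5\right) 5 = 15 \cdot 5 = 75$)
$T{\left(19 \right)} \left(-92\right) = 75 \left(-92\right) = -6900$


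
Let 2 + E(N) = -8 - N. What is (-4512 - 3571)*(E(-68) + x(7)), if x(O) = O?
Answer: -525395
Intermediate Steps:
E(N) = -10 - N (E(N) = -2 + (-8 - N) = -10 - N)
(-4512 - 3571)*(E(-68) + x(7)) = (-4512 - 3571)*((-10 - 1*(-68)) + 7) = -8083*((-10 + 68) + 7) = -8083*(58 + 7) = -8083*65 = -525395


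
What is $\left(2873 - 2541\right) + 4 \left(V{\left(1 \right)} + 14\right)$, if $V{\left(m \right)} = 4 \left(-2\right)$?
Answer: $356$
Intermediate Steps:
$V{\left(m \right)} = -8$
$\left(2873 - 2541\right) + 4 \left(V{\left(1 \right)} + 14\right) = \left(2873 - 2541\right) + 4 \left(-8 + 14\right) = 332 + 4 \cdot 6 = 332 + 24 = 356$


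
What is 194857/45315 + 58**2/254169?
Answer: 1839964759/426580305 ≈ 4.3133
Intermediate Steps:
194857/45315 + 58**2/254169 = 194857*(1/45315) + 3364*(1/254169) = 194857/45315 + 3364/254169 = 1839964759/426580305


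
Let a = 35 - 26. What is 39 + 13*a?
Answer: 156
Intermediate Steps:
a = 9
39 + 13*a = 39 + 13*9 = 39 + 117 = 156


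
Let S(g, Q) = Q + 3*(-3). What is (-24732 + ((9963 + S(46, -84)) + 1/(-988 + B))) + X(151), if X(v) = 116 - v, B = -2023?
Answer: -44854868/3011 ≈ -14897.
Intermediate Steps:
S(g, Q) = -9 + Q (S(g, Q) = Q - 9 = -9 + Q)
(-24732 + ((9963 + S(46, -84)) + 1/(-988 + B))) + X(151) = (-24732 + ((9963 + (-9 - 84)) + 1/(-988 - 2023))) + (116 - 1*151) = (-24732 + ((9963 - 93) + 1/(-3011))) + (116 - 151) = (-24732 + (9870 - 1/3011)) - 35 = (-24732 + 29718569/3011) - 35 = -44749483/3011 - 35 = -44854868/3011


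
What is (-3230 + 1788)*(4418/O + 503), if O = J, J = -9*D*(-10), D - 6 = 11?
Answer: -558059768/765 ≈ -7.2949e+5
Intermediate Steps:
D = 17 (D = 6 + 11 = 17)
J = 1530 (J = -9*17*(-10) = -153*(-10) = 1530)
O = 1530
(-3230 + 1788)*(4418/O + 503) = (-3230 + 1788)*(4418/1530 + 503) = -1442*(4418*(1/1530) + 503) = -1442*(2209/765 + 503) = -1442*387004/765 = -558059768/765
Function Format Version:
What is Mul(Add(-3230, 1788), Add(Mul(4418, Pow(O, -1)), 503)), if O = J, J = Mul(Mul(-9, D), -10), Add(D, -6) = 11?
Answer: Rational(-558059768, 765) ≈ -7.2949e+5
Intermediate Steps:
D = 17 (D = Add(6, 11) = 17)
J = 1530 (J = Mul(Mul(-9, 17), -10) = Mul(-153, -10) = 1530)
O = 1530
Mul(Add(-3230, 1788), Add(Mul(4418, Pow(O, -1)), 503)) = Mul(Add(-3230, 1788), Add(Mul(4418, Pow(1530, -1)), 503)) = Mul(-1442, Add(Mul(4418, Rational(1, 1530)), 503)) = Mul(-1442, Add(Rational(2209, 765), 503)) = Mul(-1442, Rational(387004, 765)) = Rational(-558059768, 765)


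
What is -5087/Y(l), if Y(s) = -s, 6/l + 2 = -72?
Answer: -188219/3 ≈ -62740.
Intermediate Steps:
l = -3/37 (l = 6/(-2 - 72) = 6/(-74) = 6*(-1/74) = -3/37 ≈ -0.081081)
-5087/Y(l) = -5087/((-1*(-3/37))) = -5087/3/37 = -5087*37/3 = -188219/3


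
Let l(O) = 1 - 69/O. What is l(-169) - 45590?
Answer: -7704472/169 ≈ -45589.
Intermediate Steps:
l(O) = 1 - 69/O
l(-169) - 45590 = (-69 - 169)/(-169) - 45590 = -1/169*(-238) - 45590 = 238/169 - 45590 = -7704472/169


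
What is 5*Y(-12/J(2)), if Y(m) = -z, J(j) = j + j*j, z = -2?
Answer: 10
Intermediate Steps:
J(j) = j + j²
Y(m) = 2 (Y(m) = -1*(-2) = 2)
5*Y(-12/J(2)) = 5*2 = 10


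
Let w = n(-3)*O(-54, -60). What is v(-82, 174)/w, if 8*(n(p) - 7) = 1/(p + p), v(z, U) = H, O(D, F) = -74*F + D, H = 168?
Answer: 1344/244885 ≈ 0.0054883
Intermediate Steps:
O(D, F) = D - 74*F
v(z, U) = 168
n(p) = 7 + 1/(16*p) (n(p) = 7 + 1/(8*(p + p)) = 7 + 1/(8*((2*p))) = 7 + (1/(2*p))/8 = 7 + 1/(16*p))
w = 244885/8 (w = (7 + (1/16)/(-3))*(-54 - 74*(-60)) = (7 + (1/16)*(-⅓))*(-54 + 4440) = (7 - 1/48)*4386 = (335/48)*4386 = 244885/8 ≈ 30611.)
v(-82, 174)/w = 168/(244885/8) = 168*(8/244885) = 1344/244885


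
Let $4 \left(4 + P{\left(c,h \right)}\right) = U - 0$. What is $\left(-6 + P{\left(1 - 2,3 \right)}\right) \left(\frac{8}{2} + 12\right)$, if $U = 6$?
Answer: $-136$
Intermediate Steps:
$P{\left(c,h \right)} = - \frac{5}{2}$ ($P{\left(c,h \right)} = -4 + \frac{6 - 0}{4} = -4 + \frac{6 + 0}{4} = -4 + \frac{1}{4} \cdot 6 = -4 + \frac{3}{2} = - \frac{5}{2}$)
$\left(-6 + P{\left(1 - 2,3 \right)}\right) \left(\frac{8}{2} + 12\right) = \left(-6 - \frac{5}{2}\right) \left(\frac{8}{2} + 12\right) = - \frac{17 \left(8 \cdot \frac{1}{2} + 12\right)}{2} = - \frac{17 \left(4 + 12\right)}{2} = \left(- \frac{17}{2}\right) 16 = -136$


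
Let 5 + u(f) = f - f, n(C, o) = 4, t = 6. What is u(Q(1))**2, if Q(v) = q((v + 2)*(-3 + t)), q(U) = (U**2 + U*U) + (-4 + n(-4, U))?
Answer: 25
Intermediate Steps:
q(U) = 2*U**2 (q(U) = (U**2 + U*U) + (-4 + 4) = (U**2 + U**2) + 0 = 2*U**2 + 0 = 2*U**2)
Q(v) = 2*(6 + 3*v)**2 (Q(v) = 2*((v + 2)*(-3 + 6))**2 = 2*((2 + v)*3)**2 = 2*(6 + 3*v)**2)
u(f) = -5 (u(f) = -5 + (f - f) = -5 + 0 = -5)
u(Q(1))**2 = (-5)**2 = 25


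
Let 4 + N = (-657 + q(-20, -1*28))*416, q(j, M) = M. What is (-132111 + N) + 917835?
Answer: 500760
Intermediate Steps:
N = -284964 (N = -4 + (-657 - 1*28)*416 = -4 + (-657 - 28)*416 = -4 - 685*416 = -4 - 284960 = -284964)
(-132111 + N) + 917835 = (-132111 - 284964) + 917835 = -417075 + 917835 = 500760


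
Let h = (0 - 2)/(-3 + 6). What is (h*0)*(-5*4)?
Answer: 0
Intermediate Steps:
h = -⅔ (h = -2/3 = -2*⅓ = -⅔ ≈ -0.66667)
(h*0)*(-5*4) = (-⅔*0)*(-5*4) = 0*(-20) = 0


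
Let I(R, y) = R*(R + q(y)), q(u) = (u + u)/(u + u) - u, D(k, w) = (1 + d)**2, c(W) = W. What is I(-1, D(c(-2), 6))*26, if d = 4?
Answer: 650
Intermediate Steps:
D(k, w) = 25 (D(k, w) = (1 + 4)**2 = 5**2 = 25)
q(u) = 1 - u (q(u) = (2*u)/((2*u)) - u = (2*u)*(1/(2*u)) - u = 1 - u)
I(R, y) = R*(1 + R - y) (I(R, y) = R*(R + (1 - y)) = R*(1 + R - y))
I(-1, D(c(-2), 6))*26 = -(1 - 1 - 1*25)*26 = -(1 - 1 - 25)*26 = -1*(-25)*26 = 25*26 = 650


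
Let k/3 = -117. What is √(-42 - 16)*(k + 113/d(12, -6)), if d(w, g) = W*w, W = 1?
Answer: -4099*I*√58/12 ≈ -2601.4*I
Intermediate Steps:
k = -351 (k = 3*(-117) = -351)
d(w, g) = w (d(w, g) = 1*w = w)
√(-42 - 16)*(k + 113/d(12, -6)) = √(-42 - 16)*(-351 + 113/12) = √(-58)*(-351 + 113*(1/12)) = (I*√58)*(-351 + 113/12) = (I*√58)*(-4099/12) = -4099*I*√58/12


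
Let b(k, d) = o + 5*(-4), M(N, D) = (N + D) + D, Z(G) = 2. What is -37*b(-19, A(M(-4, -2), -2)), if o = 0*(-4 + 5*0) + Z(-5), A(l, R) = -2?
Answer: 666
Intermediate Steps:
M(N, D) = N + 2*D (M(N, D) = (D + N) + D = N + 2*D)
o = 2 (o = 0*(-4 + 5*0) + 2 = 0*(-4 + 0) + 2 = 0*(-4) + 2 = 0 + 2 = 2)
b(k, d) = -18 (b(k, d) = 2 + 5*(-4) = 2 - 20 = -18)
-37*b(-19, A(M(-4, -2), -2)) = -37*(-18) = 666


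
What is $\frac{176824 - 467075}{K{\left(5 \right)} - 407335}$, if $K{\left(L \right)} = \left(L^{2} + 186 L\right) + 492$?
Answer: $\frac{290251}{405888} \approx 0.7151$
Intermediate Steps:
$K{\left(L \right)} = 492 + L^{2} + 186 L$
$\frac{176824 - 467075}{K{\left(5 \right)} - 407335} = \frac{176824 - 467075}{\left(492 + 5^{2} + 186 \cdot 5\right) - 407335} = - \frac{290251}{\left(492 + 25 + 930\right) - 407335} = - \frac{290251}{1447 - 407335} = - \frac{290251}{-405888} = \left(-290251\right) \left(- \frac{1}{405888}\right) = \frac{290251}{405888}$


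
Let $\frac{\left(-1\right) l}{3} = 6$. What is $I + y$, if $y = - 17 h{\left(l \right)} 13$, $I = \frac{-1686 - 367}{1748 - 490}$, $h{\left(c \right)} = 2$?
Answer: $- \frac{558089}{1258} \approx -443.63$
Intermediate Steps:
$l = -18$ ($l = \left(-3\right) 6 = -18$)
$I = - \frac{2053}{1258} \approx -1.632$
$y = -442$ ($y = \left(-17\right) 2 \cdot 13 = \left(-34\right) 13 = -442$)
$I + y = - \frac{2053}{1258} - 442 = - \frac{558089}{1258}$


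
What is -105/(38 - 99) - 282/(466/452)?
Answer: -3863187/14213 ≈ -271.81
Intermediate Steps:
-105/(38 - 99) - 282/(466/452) = -105/(-61) - 282/(466*(1/452)) = -105*(-1/61) - 282/233/226 = 105/61 - 282*226/233 = 105/61 - 63732/233 = -3863187/14213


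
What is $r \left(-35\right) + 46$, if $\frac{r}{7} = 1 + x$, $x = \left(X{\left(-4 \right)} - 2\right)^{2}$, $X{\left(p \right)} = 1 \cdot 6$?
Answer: $-4119$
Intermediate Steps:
$X{\left(p \right)} = 6$
$x = 16$ ($x = \left(6 - 2\right)^{2} = 4^{2} = 16$)
$r = 119$ ($r = 7 \left(1 + 16\right) = 7 \cdot 17 = 119$)
$r \left(-35\right) + 46 = 119 \left(-35\right) + 46 = -4165 + 46 = -4119$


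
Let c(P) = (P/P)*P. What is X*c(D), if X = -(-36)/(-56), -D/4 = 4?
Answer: 72/7 ≈ 10.286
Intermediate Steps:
D = -16 (D = -4*4 = -16)
X = -9/14 (X = -(-36)*(-1)/56 = -1*9/14 = -9/14 ≈ -0.64286)
c(P) = P (c(P) = 1*P = P)
X*c(D) = -9/14*(-16) = 72/7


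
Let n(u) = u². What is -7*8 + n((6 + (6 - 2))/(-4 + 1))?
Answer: -404/9 ≈ -44.889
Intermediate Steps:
-7*8 + n((6 + (6 - 2))/(-4 + 1)) = -7*8 + ((6 + (6 - 2))/(-4 + 1))² = -56 + ((6 + 4)/(-3))² = -56 + (10*(-⅓))² = -56 + (-10/3)² = -56 + 100/9 = -404/9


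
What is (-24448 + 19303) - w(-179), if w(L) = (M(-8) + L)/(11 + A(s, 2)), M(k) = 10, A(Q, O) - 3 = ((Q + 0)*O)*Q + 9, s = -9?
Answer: -951656/185 ≈ -5144.1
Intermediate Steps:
A(Q, O) = 12 + O*Q² (A(Q, O) = 3 + (((Q + 0)*O)*Q + 9) = 3 + ((Q*O)*Q + 9) = 3 + ((O*Q)*Q + 9) = 3 + (O*Q² + 9) = 3 + (9 + O*Q²) = 12 + O*Q²)
w(L) = 2/37 + L/185 (w(L) = (10 + L)/(11 + (12 + 2*(-9)²)) = (10 + L)/(11 + (12 + 2*81)) = (10 + L)/(11 + (12 + 162)) = (10 + L)/(11 + 174) = (10 + L)/185 = (10 + L)*(1/185) = 2/37 + L/185)
(-24448 + 19303) - w(-179) = (-24448 + 19303) - (2/37 + (1/185)*(-179)) = -5145 - (2/37 - 179/185) = -5145 - 1*(-169/185) = -5145 + 169/185 = -951656/185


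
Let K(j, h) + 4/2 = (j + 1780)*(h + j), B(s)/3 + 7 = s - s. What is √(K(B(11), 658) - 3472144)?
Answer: I*√2351663 ≈ 1533.5*I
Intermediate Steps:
B(s) = -21 (B(s) = -21 + 3*(s - s) = -21 + 3*0 = -21 + 0 = -21)
K(j, h) = -2 + (1780 + j)*(h + j) (K(j, h) = -2 + (j + 1780)*(h + j) = -2 + (1780 + j)*(h + j))
√(K(B(11), 658) - 3472144) = √((-2 + (-21)² + 1780*658 + 1780*(-21) + 658*(-21)) - 3472144) = √((-2 + 441 + 1171240 - 37380 - 13818) - 3472144) = √(1120481 - 3472144) = √(-2351663) = I*√2351663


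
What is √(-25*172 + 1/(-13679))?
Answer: I*√804594689979/13679 ≈ 65.574*I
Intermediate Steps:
√(-25*172 + 1/(-13679)) = √(-4300 - 1/13679) = √(-58819701/13679) = I*√804594689979/13679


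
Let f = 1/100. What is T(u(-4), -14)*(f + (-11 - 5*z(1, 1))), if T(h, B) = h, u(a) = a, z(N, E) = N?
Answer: 1599/25 ≈ 63.960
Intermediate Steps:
f = 1/100 ≈ 0.010000
T(u(-4), -14)*(f + (-11 - 5*z(1, 1))) = -4*(1/100 + (-11 - 5*1)) = -4*(1/100 + (-11 - 5)) = -4*(1/100 - 16) = -4*(-1599/100) = 1599/25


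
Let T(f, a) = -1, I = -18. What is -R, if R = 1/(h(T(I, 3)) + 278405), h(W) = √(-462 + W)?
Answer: I/(√463 - 278405*I) ≈ -3.5919e-6 + 2.7761e-10*I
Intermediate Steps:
R = 1/(278405 + I*√463) (R = 1/(√(-462 - 1) + 278405) = 1/(√(-463) + 278405) = 1/(I*√463 + 278405) = 1/(278405 + I*√463) ≈ 3.5919e-6 - 2.8e-10*I)
-R = -(278405/77509344488 - I*√463/77509344488) = -278405/77509344488 + I*√463/77509344488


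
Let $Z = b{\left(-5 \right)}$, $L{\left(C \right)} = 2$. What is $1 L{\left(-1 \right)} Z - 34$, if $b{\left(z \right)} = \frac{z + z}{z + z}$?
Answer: $-32$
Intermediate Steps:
$b{\left(z \right)} = 1$ ($b{\left(z \right)} = \frac{2 z}{2 z} = 2 z \frac{1}{2 z} = 1$)
$Z = 1$
$1 L{\left(-1 \right)} Z - 34 = 1 \cdot 2 \cdot 1 - 34 = 2 \cdot 1 - 34 = 2 - 34 = -32$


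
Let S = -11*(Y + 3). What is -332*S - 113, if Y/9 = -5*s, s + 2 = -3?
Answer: 832543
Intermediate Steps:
s = -5 (s = -2 - 3 = -5)
Y = 225 (Y = 9*(-5*(-5)) = 9*25 = 225)
S = -2508 (S = -11*(225 + 3) = -11*228 = -2508)
-332*S - 113 = -332*(-2508) - 113 = 832656 - 113 = 832543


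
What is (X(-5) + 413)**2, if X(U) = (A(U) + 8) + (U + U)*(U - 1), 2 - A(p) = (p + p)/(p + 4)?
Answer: 223729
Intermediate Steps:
A(p) = 2 - 2*p/(4 + p) (A(p) = 2 - (p + p)/(p + 4) = 2 - 2*p/(4 + p))
X(U) = 8 + 8/(4 + U) + 2*U*(-1 + U) (X(U) = (8/(4 + U) + 8) + (U + U)*(U - 1) = (8 + 8/(4 + U)) + (2*U)*(-1 + U) = (8 + 8/(4 + U)) + 2*U*(-1 + U) = 8 + 8/(4 + U) + 2*U*(-1 + U))
(X(-5) + 413)**2 = (2*(20 + (-5)**3 + 3*(-5)**2)/(4 - 5) + 413)**2 = (2*(20 - 125 + 3*25)/(-1) + 413)**2 = (2*(-1)*(20 - 125 + 75) + 413)**2 = (2*(-1)*(-30) + 413)**2 = (60 + 413)**2 = 473**2 = 223729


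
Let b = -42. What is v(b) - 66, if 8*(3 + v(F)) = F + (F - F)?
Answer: -297/4 ≈ -74.250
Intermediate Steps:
v(F) = -3 + F/8 (v(F) = -3 + (F + (F - F))/8 = -3 + (F + 0)/8 = -3 + F/8)
v(b) - 66 = (-3 + (⅛)*(-42)) - 66 = (-3 - 21/4) - 66 = -33/4 - 66 = -297/4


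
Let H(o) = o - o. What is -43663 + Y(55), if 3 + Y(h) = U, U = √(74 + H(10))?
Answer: -43666 + √74 ≈ -43657.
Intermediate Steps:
H(o) = 0
U = √74 (U = √(74 + 0) = √74 ≈ 8.6023)
Y(h) = -3 + √74
-43663 + Y(55) = -43663 + (-3 + √74) = -43666 + √74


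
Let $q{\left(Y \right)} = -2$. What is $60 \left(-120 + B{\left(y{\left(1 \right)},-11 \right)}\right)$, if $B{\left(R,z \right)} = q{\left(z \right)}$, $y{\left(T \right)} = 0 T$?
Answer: $-7320$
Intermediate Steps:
$y{\left(T \right)} = 0$
$B{\left(R,z \right)} = -2$
$60 \left(-120 + B{\left(y{\left(1 \right)},-11 \right)}\right) = 60 \left(-120 - 2\right) = 60 \left(-122\right) = -7320$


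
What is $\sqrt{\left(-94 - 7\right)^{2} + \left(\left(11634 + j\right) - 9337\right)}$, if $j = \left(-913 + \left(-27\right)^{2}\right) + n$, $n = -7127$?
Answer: $\sqrt{5187} \approx 72.021$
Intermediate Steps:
$j = -7311$ ($j = \left(-913 + \left(-27\right)^{2}\right) - 7127 = \left(-913 + 729\right) - 7127 = -184 - 7127 = -7311$)
$\sqrt{\left(-94 - 7\right)^{2} + \left(\left(11634 + j\right) - 9337\right)} = \sqrt{\left(-94 - 7\right)^{2} + \left(\left(11634 - 7311\right) - 9337\right)} = \sqrt{\left(-101\right)^{2} + \left(4323 - 9337\right)} = \sqrt{10201 - 5014} = \sqrt{5187}$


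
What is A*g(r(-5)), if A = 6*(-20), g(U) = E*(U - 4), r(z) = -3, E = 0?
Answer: 0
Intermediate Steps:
g(U) = 0 (g(U) = 0*(U - 4) = 0*(-4 + U) = 0)
A = -120
A*g(r(-5)) = -120*0 = 0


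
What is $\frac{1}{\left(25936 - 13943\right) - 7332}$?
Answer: $\frac{1}{4661} \approx 0.00021455$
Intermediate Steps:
$\frac{1}{\left(25936 - 13943\right) - 7332} = \frac{1}{11993 - 7332} = \frac{1}{4661}$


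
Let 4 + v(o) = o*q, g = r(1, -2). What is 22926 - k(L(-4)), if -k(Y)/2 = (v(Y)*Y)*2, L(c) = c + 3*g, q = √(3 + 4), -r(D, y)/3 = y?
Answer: 22702 + 784*√7 ≈ 24776.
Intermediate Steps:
r(D, y) = -3*y
g = 6 (g = -3*(-2) = 6)
q = √7 ≈ 2.6458
v(o) = -4 + o*√7
L(c) = 18 + c (L(c) = c + 3*6 = c + 18 = 18 + c)
k(Y) = -4*Y*(-4 + Y*√7) (k(Y) = -2*(-4 + Y*√7)*Y*2 = -2*Y*(-4 + Y*√7)*2 = -4*Y*(-4 + Y*√7))
22926 - k(L(-4)) = 22926 - 4*(18 - 4)*(4 - (18 - 4)*√7) = 22926 - 4*14*(4 - 1*14*√7) = 22926 - 4*14*(4 - 14*√7) = 22926 - (224 - 784*√7) = 22926 + (-224 + 784*√7) = 22702 + 784*√7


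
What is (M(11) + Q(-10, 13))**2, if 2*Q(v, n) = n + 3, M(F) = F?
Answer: 361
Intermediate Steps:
Q(v, n) = 3/2 + n/2 (Q(v, n) = (n + 3)/2 = (3 + n)/2 = 3/2 + n/2)
(M(11) + Q(-10, 13))**2 = (11 + (3/2 + (1/2)*13))**2 = (11 + (3/2 + 13/2))**2 = (11 + 8)**2 = 19**2 = 361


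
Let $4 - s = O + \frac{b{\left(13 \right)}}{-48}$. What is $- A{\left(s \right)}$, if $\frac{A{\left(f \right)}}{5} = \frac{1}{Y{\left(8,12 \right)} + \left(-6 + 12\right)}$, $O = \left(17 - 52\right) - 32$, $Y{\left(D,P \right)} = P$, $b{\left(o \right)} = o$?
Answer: $- \frac{5}{18} \approx -0.27778$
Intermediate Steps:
$O = -67$ ($O = -35 - 32 = -67$)
$s = \frac{3421}{48}$ ($s = 4 - \left(-67 + \frac{13}{-48}\right) = 4 - \left(-67 + 13 \left(- \frac{1}{48}\right)\right) = 4 - \left(-67 - \frac{13}{48}\right) = 4 - - \frac{3229}{48} = 4 + \frac{3229}{48} = \frac{3421}{48} \approx 71.271$)
$A{\left(f \right)} = \frac{5}{18}$ ($A{\left(f \right)} = \frac{5}{12 + \left(-6 + 12\right)} = \frac{5}{12 + 6} = \frac{5}{18}$)
$- A{\left(s \right)} = \left(-1\right) \frac{5}{18} = - \frac{5}{18}$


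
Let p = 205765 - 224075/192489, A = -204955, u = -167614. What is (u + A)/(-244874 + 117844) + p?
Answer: 5031383859954541/24451877670 ≈ 2.0577e+5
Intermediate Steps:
p = 39607275010/192489 (p = 205765 - 224075*1/192489 = 205765 - 224075/192489 = 39607275010/192489 ≈ 2.0576e+5)
(u + A)/(-244874 + 117844) + p = (-167614 - 204955)/(-244874 + 117844) + 39607275010/192489 = -372569/(-127030) + 39607275010/192489 = -372569*(-1/127030) + 39607275010/192489 = 372569/127030 + 39607275010/192489 = 5031383859954541/24451877670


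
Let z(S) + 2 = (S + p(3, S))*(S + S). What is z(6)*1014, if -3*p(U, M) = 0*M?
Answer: 70980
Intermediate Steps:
p(U, M) = 0 (p(U, M) = -0*M = -⅓*0 = 0)
z(S) = -2 + 2*S² (z(S) = -2 + (S + 0)*(S + S) = -2 + S*(2*S) = -2 + 2*S²)
z(6)*1014 = (-2 + 2*6²)*1014 = (-2 + 2*36)*1014 = (-2 + 72)*1014 = 70*1014 = 70980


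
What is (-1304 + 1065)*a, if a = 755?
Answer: -180445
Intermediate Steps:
(-1304 + 1065)*a = (-1304 + 1065)*755 = -239*755 = -180445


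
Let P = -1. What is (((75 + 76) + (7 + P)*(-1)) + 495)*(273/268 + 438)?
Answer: 18825120/67 ≈ 2.8097e+5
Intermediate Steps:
(((75 + 76) + (7 + P)*(-1)) + 495)*(273/268 + 438) = (((75 + 76) + (7 - 1)*(-1)) + 495)*(273/268 + 438) = ((151 + 6*(-1)) + 495)*(273*(1/268) + 438) = ((151 - 6) + 495)*(273/268 + 438) = (145 + 495)*(117657/268) = 640*(117657/268) = 18825120/67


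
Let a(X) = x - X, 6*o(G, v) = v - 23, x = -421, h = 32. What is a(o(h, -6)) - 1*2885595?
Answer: -17316067/6 ≈ -2.8860e+6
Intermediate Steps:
o(G, v) = -23/6 + v/6 (o(G, v) = (v - 23)/6 = (-23 + v)/6 = -23/6 + v/6)
a(X) = -421 - X
a(o(h, -6)) - 1*2885595 = (-421 - (-23/6 + (⅙)*(-6))) - 1*2885595 = (-421 - (-23/6 - 1)) - 2885595 = (-421 - 1*(-29/6)) - 2885595 = (-421 + 29/6) - 2885595 = -2497/6 - 2885595 = -17316067/6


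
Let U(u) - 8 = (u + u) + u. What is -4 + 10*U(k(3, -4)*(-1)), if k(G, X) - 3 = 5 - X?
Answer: -284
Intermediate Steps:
k(G, X) = 8 - X (k(G, X) = 3 + (5 - X) = 8 - X)
U(u) = 8 + 3*u (U(u) = 8 + ((u + u) + u) = 8 + (2*u + u) = 8 + 3*u)
-4 + 10*U(k(3, -4)*(-1)) = -4 + 10*(8 + 3*((8 - 1*(-4))*(-1))) = -4 + 10*(8 + 3*((8 + 4)*(-1))) = -4 + 10*(8 + 3*(12*(-1))) = -4 + 10*(8 + 3*(-12)) = -4 + 10*(8 - 36) = -4 + 10*(-28) = -4 - 280 = -284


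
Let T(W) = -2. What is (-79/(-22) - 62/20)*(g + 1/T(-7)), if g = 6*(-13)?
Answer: -4239/110 ≈ -38.536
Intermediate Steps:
g = -78
(-79/(-22) - 62/20)*(g + 1/T(-7)) = (-79/(-22) - 62/20)*(-78 + 1/(-2)) = (-79*(-1/22) - 62*1/20)*(-78 - ½) = (79/22 - 31/10)*(-157/2) = (27/55)*(-157/2) = -4239/110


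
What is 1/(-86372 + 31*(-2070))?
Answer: -1/150542 ≈ -6.6427e-6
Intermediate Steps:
1/(-86372 + 31*(-2070)) = 1/(-86372 - 64170) = 1/(-150542) = -1/150542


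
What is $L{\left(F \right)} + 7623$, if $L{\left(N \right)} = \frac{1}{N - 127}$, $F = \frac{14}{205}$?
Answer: $\frac{198357878}{26021} \approx 7623.0$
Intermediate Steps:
$F = \frac{14}{205}$ ($F = 14 \cdot \frac{1}{205} = \frac{14}{205} \approx 0.068293$)
$L{\left(N \right)} = \frac{1}{-127 + N}$
$L{\left(F \right)} + 7623 = \frac{1}{-127 + \frac{14}{205}} + 7623 = \frac{1}{- \frac{26021}{205}} + 7623 = - \frac{205}{26021} + 7623 = \frac{198357878}{26021}$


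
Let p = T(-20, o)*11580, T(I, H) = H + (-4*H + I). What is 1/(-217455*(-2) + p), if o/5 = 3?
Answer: -1/317790 ≈ -3.1467e-6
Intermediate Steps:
o = 15 (o = 5*3 = 15)
T(I, H) = I - 3*H (T(I, H) = H + (I - 4*H) = I - 3*H)
p = -752700 (p = (-20 - 3*15)*11580 = (-20 - 45)*11580 = -65*11580 = -752700)
1/(-217455*(-2) + p) = 1/(-217455*(-2) - 752700) = 1/(434910 - 752700) = 1/(-317790) = -1/317790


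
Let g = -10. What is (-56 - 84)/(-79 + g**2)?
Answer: -20/3 ≈ -6.6667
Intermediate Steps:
(-56 - 84)/(-79 + g**2) = (-56 - 84)/(-79 + (-10)**2) = -140/(-79 + 100) = -140/21 = -140*1/21 = -20/3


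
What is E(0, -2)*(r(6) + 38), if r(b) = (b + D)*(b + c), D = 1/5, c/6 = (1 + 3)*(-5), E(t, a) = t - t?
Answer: 0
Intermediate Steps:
E(t, a) = 0
c = -120 (c = 6*((1 + 3)*(-5)) = 6*(4*(-5)) = 6*(-20) = -120)
D = ⅕ (D = 1*(⅕) = ⅕ ≈ 0.20000)
r(b) = (-120 + b)*(⅕ + b) (r(b) = (b + ⅕)*(b - 120) = (⅕ + b)*(-120 + b) = (-120 + b)*(⅕ + b))
E(0, -2)*(r(6) + 38) = 0*((-24 + 6² - 599/5*6) + 38) = 0*((-24 + 36 - 3594/5) + 38) = 0*(-3534/5 + 38) = 0*(-3344/5) = 0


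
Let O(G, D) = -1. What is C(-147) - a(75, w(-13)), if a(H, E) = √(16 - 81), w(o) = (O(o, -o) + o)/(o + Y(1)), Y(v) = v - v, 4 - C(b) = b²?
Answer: -21605 - I*√65 ≈ -21605.0 - 8.0623*I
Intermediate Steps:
C(b) = 4 - b²
Y(v) = 0
w(o) = (-1 + o)/o (w(o) = (-1 + o)/(o + 0) = (-1 + o)/o)
a(H, E) = I*√65 (a(H, E) = √(-65) = I*√65)
C(-147) - a(75, w(-13)) = (4 - 1*(-147)²) - I*√65 = (4 - 1*21609) - I*√65 = (4 - 21609) - I*√65 = -21605 - I*√65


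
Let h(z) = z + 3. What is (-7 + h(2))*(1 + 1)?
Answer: -4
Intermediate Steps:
h(z) = 3 + z
(-7 + h(2))*(1 + 1) = (-7 + (3 + 2))*(1 + 1) = (-7 + 5)*2 = -2*2 = -4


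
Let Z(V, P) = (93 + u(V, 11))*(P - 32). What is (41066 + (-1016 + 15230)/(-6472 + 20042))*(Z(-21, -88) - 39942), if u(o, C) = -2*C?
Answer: -587106419898/295 ≈ -1.9902e+9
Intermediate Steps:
Z(V, P) = -2272 + 71*P (Z(V, P) = (93 - 2*11)*(P - 32) = (93 - 22)*(-32 + P) = 71*(-32 + P) = -2272 + 71*P)
(41066 + (-1016 + 15230)/(-6472 + 20042))*(Z(-21, -88) - 39942) = (41066 + (-1016 + 15230)/(-6472 + 20042))*((-2272 + 71*(-88)) - 39942) = (41066 + 14214/13570)*((-2272 - 6248) - 39942) = (41066 + 14214*(1/13570))*(-8520 - 39942) = (41066 + 309/295)*(-48462) = (12114779/295)*(-48462) = -587106419898/295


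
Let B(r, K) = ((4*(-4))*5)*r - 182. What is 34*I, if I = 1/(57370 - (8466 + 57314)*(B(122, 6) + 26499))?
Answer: -17/544531045 ≈ -3.1220e-8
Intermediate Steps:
B(r, K) = -182 - 80*r (B(r, K) = (-16*5)*r - 182 = -80*r - 182 = -182 - 80*r)
I = -1/1089062090 (I = 1/(57370 - (8466 + 57314)*((-182 - 80*122) + 26499)) = 1/(57370 - 65780*((-182 - 9760) + 26499)) = 1/(57370 - 65780*(-9942 + 26499)) = 1/(57370 - 65780*16557) = 1/(57370 - 1*1089119460) = 1/(57370 - 1089119460) = 1/(-1089062090) = -1/1089062090 ≈ -9.1822e-10)
34*I = 34*(-1/1089062090) = -17/544531045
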